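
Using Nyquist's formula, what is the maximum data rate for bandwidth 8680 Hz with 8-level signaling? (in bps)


Rate = 2 * B * log2(M) = 2 * 8680 * 3.0 = 52080.0

52080.0 bps


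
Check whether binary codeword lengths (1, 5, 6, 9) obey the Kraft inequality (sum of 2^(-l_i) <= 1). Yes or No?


Kraft sum = sum(2^(-l_i)) = 0.5488, need <= 1. Result: satisfied (a binary prefix-free code with these lengths exists)

Yes


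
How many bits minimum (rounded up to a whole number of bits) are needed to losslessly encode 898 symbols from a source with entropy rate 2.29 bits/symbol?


Minimum bits >= n * H = 898 * 2.29 = 2056.42, rounded up to a whole number of bits = 2057

2057 bits


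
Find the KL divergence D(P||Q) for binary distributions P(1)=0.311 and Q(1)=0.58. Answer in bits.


KL = p*log2(p/q) + (1-p)*log2((1-p)/(1-q)) = 0.311*log2(0.311/0.58) + 0.689*log2(0.689/0.42) = 0.2124

0.2124 bits


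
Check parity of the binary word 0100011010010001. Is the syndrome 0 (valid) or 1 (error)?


Syndrome = XOR of all bits = 0 XOR 1 XOR 0 XOR 0 XOR 0 XOR 1 XOR 1 XOR 0 XOR 1 XOR 0 XOR 0 XOR 1 XOR 0 XOR 0 XOR 0 XOR 1 = 0

0


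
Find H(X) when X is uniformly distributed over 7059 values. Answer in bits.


H = log2(n) = log2(7059) = 12.7852

12.7852 bits


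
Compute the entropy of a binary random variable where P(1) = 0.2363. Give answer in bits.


H = -p*log2(p) - (1-p)*log2(1-p). -0.2363*log2(0.2363) = 0.491813; -0.7637*log2(0.7637) = 0.297020. H = 0.491813 + 0.297020 = 0.7888

0.7888 bits


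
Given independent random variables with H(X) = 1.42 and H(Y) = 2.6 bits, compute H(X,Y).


For independent variables, H(X,Y) = H(X) + H(Y) = 1.42 + 2.6 = 4.02

4.02 bits


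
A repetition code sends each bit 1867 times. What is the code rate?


Rate = k/n = 1/1867

1/1867


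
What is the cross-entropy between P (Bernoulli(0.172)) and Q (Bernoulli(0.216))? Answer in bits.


H(P,Q) = -p*log2(q) - (1-p)*log2(1-q). -0.172*log2(0.216) = 0.380274; -0.828*log2(0.784) = 0.290690. H(P,Q) = 0.380274 + 0.290690 = 0.671

0.671 bits


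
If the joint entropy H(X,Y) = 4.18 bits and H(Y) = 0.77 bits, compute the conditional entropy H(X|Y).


H(X|Y) = H(X,Y) - H(Y) = 4.18 - 0.77 = 3.41

3.41 bits


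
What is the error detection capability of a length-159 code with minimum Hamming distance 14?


Detection capability = d_min - 1 = 14 - 1 = 13

13 errors


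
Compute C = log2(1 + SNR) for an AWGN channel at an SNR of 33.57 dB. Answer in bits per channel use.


SNR_linear = 10^(33.57/10) = 2275.0974; C = log2(1 + SNR_linear) = log2(1 + 2275.0974) = 11.1523

11.1523 bits/channel use


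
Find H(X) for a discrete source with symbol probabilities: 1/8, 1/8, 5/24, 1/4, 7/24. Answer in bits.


H = -sum(p_i * log2(p_i)). Terms: -(1/8)*log2(1/8) = 0.375000; -(1/8)*log2(1/8) = 0.375000; -(5/24)*log2(5/24) = 0.471466; -(1/4)*log2(1/4) = 0.500000; -(7/24)*log2(7/24) = 0.518469. H = 0.375000 + 0.375000 + 0.471466 + 0.500000 + 0.518469 = 2.2399

2.2399 bits


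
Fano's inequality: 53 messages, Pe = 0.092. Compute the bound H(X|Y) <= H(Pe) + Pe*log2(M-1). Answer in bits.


H(Pe) = -Pe*log2(Pe) - (1-Pe)*log2(1-Pe) = -0.092*log2(0.092) - 0.908*log2(0.908) = 0.316684 + 0.126426 = 0.4431. Pe*log2(M-1) = 0.092*log2(52) = 0.524440. Bound = H(Pe) + Pe*log2(M-1) = 0.316684 + 0.126426 + 0.524440 = 0.9676

0.9676 bits


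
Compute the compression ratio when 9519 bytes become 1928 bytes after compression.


Ratio = original / compressed = 9519 / 1928 = 4.9372

4.9372


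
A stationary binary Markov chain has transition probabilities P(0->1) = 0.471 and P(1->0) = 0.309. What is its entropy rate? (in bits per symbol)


Stationary distribution: pi_0 = p10/(p01+p10) = 0.3962, pi_1 = 0.6038. Entropy rate H' = pi_0*H(p01) + pi_1*H(p10) = 0.3962*0.9976 + 0.6038*0.892 = 0.9338

0.9338 bits/symbol


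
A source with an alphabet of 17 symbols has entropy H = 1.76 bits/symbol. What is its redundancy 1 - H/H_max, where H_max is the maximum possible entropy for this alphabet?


H_max = log2(K) = log2(17) = 4.0875 bits/symbol. Redundancy = 1 - H/H_max = 1 - 1.76/4.0875 = 1 - 0.4306 = 0.5694

0.5694


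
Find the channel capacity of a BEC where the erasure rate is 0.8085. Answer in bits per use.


C = 1 - epsilon = 1 - 0.8085 = 0.1915

0.1915 bits


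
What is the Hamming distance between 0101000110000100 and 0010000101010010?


Count differing positions: . ^ ^ ^ . . . . ^ ^ . ^ . ^ ^ . = 8 differences

8


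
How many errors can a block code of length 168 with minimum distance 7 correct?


Correction capability = floor((d-1)/2) = floor((7-1)/2) = 3

3 errors


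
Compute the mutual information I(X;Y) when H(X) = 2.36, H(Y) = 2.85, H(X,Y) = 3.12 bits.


I(X;Y) = H(X) + H(Y) - H(X,Y) = 2.36 + 2.85 - 3.12 = 2.09

2.09 bits


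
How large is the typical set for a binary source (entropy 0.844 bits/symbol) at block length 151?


log2|A_typical| = nH = 151 * 0.844 = 127.444, so |A_typical| ~ 2^127.444 = 2.315e+38

2.315e+38


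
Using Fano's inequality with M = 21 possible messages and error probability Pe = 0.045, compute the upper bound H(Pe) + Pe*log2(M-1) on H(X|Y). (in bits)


H(Pe) = -Pe*log2(Pe) - (1-Pe)*log2(1-Pe) = -0.045*log2(0.045) - 0.955*log2(0.955) = 0.201327 + 0.063438 = 0.2648. Pe*log2(M-1) = 0.045*log2(20) = 0.194487. Bound = H(Pe) + Pe*log2(M-1) = 0.201327 + 0.063438 + 0.194487 = 0.4593

0.4593 bits


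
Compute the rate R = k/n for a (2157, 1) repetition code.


Rate = k/n = 1/2157

1/2157


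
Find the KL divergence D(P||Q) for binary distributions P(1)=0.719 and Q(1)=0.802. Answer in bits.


KL = p*log2(p/q) + (1-p)*log2((1-p)/(1-q)) = 0.719*log2(0.719/0.802) + 0.281*log2(0.281/0.198) = 0.0286

0.0286 bits


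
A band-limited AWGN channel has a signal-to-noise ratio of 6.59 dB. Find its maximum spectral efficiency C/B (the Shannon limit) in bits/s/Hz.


SNR_linear = 10^(6.59/10) = 4.5604; C/B = log2(1 + SNR_linear) = log2(1 + 4.5604) = 2.4752

2.4752 bits/s/Hz


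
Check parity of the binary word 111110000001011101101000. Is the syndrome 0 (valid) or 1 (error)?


Syndrome = XOR of all bits = 1 XOR 1 XOR 1 XOR 1 XOR 1 XOR 0 XOR 0 XOR 0 XOR 0 XOR 0 XOR 0 XOR 1 XOR 0 XOR 1 XOR 1 XOR 1 XOR 0 XOR 1 XOR 1 XOR 0 XOR 1 XOR 0 XOR 0 XOR 0 = 0

0


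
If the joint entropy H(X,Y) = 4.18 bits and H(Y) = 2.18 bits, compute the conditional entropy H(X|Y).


H(X|Y) = H(X,Y) - H(Y) = 4.18 - 2.18 = 2.0

2.0 bits


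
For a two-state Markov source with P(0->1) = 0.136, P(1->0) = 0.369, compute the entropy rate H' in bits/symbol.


Stationary distribution: pi_0 = p10/(p01+p10) = 0.7307, pi_1 = 0.2693. Entropy rate H' = pi_0*H(p01) + pi_1*H(p10) = 0.7307*0.5737 + 0.2693*0.9499 = 0.675

0.675 bits/symbol


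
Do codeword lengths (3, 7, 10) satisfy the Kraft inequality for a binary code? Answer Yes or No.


Kraft sum = sum(2^(-l_i)) = 0.1338, need <= 1. Result: satisfied (a binary prefix-free code with these lengths exists)

Yes


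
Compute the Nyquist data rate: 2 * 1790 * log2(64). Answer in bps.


Rate = 2 * B * log2(M) = 2 * 1790 * 6.0 = 21480.0

21480.0 bps


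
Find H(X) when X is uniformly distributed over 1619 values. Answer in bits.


H = log2(n) = log2(1619) = 10.6609

10.6609 bits


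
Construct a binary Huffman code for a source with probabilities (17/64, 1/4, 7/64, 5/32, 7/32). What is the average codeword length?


Huffman construction (repeatedly merge the two least-probable nodes; each merge adds 1 bit to every symbol beneath it): 7/64 + 5/32 = 17/64; 7/32 + 1/4 = 15/32; 17/64 + 17/64 = 17/32; 15/32 + 17/32 = 1. Resulting codeword lengths (in the order the probabilities were given): (2, 2, 3, 3, 2). L_avg = sum(p_i * l_i) = 17/64*2 + 1/4*2 + 7/64*3 + 5/32*3 + 7/32*2 = 145/64 = 2.2656

2.2656 bits


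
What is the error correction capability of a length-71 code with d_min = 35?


Correction capability = floor((d-1)/2) = floor((35-1)/2) = 17

17 errors


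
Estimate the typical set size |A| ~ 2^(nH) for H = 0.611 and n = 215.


log2|A_typical| = nH = 215 * 0.611 = 131.365, so |A_typical| ~ 2^131.365 = 3.506e+39

3.506e+39


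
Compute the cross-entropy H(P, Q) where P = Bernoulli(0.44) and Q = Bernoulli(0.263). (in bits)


H(P,Q) = -p*log2(q) - (1-p)*log2(1-q). -0.44*log2(0.263) = 0.847821; -0.56*log2(0.737) = 0.246548. H(P,Q) = 0.847821 + 0.246548 = 1.0944

1.0944 bits


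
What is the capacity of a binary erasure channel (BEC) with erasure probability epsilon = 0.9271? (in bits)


C = 1 - epsilon = 1 - 0.9271 = 0.0729

0.0729 bits


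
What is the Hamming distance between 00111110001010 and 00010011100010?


Count differing positions: . . ^ . ^ ^ . ^ ^ . ^ . . . = 6 differences

6


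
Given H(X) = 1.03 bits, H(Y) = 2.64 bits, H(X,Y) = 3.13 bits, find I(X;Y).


I(X;Y) = H(X) + H(Y) - H(X,Y) = 1.03 + 2.64 - 3.13 = 0.54

0.54 bits


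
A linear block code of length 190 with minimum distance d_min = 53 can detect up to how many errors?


Detection capability = d_min - 1 = 53 - 1 = 52

52 errors


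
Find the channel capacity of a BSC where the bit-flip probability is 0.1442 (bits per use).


H(p) = -p*log2(p) - (1-p)*log2(1-p) = -0.1442*log2(0.1442) - 0.8558*log2(0.8558) = 0.402874 + 0.192259 = 0.5951. C = 1 - H(p) = 1 - 0.5951 = 0.4049

0.4049 bits


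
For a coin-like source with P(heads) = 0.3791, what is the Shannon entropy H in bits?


H = -p*log2(p) - (1-p)*log2(1-p). -0.3791*log2(0.3791) = 0.530493; -0.6209*log2(0.6209) = 0.426910. H = 0.530493 + 0.426910 = 0.9574

0.9574 bits


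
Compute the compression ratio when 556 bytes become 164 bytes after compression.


Ratio = original / compressed = 556 / 164 = 3.3902

3.3902


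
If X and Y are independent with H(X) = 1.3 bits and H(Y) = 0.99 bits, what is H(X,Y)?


For independent variables, H(X,Y) = H(X) + H(Y) = 1.3 + 0.99 = 2.29

2.29 bits


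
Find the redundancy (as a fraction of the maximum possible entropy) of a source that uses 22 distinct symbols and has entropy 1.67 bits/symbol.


H_max = log2(K) = log2(22) = 4.4594 bits/symbol. Redundancy = 1 - H/H_max = 1 - 1.67/4.4594 = 1 - 0.3745 = 0.6255

0.6255


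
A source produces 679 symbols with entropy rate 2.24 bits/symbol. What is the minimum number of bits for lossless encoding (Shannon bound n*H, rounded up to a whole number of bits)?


Minimum bits >= n * H = 679 * 2.24 = 1520.96, rounded up to a whole number of bits = 1521

1521 bits


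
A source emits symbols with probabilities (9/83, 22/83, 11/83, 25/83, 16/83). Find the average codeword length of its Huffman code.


Huffman construction (repeatedly merge the two least-probable nodes; each merge adds 1 bit to every symbol beneath it): 9/83 + 11/83 = 20/83; 16/83 + 20/83 = 36/83; 22/83 + 25/83 = 47/83; 36/83 + 47/83 = 1. Resulting codeword lengths (in the order the probabilities were given): (3, 2, 3, 2, 2). L_avg = sum(p_i * l_i) = 9/83*3 + 22/83*2 + 11/83*3 + 25/83*2 + 16/83*2 = 186/83 = 2.241

2.241 bits


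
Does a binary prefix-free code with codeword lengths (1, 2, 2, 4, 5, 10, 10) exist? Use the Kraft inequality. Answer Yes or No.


Kraft sum = sum(2^(-l_i)) = 1.0957, need <= 1. Result: violated (a binary prefix-free code with these lengths cannot exist)

No


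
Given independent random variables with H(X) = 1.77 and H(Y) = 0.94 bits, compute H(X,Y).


For independent variables, H(X,Y) = H(X) + H(Y) = 1.77 + 0.94 = 2.71

2.71 bits


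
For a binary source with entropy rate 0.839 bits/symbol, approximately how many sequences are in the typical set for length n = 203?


log2|A_typical| = nH = 203 * 0.839 = 170.317, so |A_typical| ~ 2^170.317 = 1.864e+51

1.864e+51


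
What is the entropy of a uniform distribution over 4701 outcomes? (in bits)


H = log2(n) = log2(4701) = 12.1988

12.1988 bits


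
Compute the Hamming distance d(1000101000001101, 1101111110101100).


Count differing positions: . ^ . ^ . ^ . ^ ^ . ^ . . . . ^ = 7 differences

7


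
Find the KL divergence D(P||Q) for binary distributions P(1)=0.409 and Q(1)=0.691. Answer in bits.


KL = p*log2(p/q) + (1-p)*log2((1-p)/(1-q)) = 0.409*log2(0.409/0.691) + 0.591*log2(0.591/0.309) = 0.2435

0.2435 bits


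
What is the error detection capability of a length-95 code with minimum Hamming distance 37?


Detection capability = d_min - 1 = 37 - 1 = 36

36 errors


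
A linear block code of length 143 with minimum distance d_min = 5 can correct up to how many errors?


Correction capability = floor((d-1)/2) = floor((5-1)/2) = 2

2 errors


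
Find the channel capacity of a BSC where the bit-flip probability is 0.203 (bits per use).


H(p) = -p*log2(p) - (1-p)*log2(1-p) = -0.203*log2(0.203) - 0.797*log2(0.797) = 0.466991 + 0.260897 = 0.7279. C = 1 - H(p) = 1 - 0.7279 = 0.2721

0.2721 bits


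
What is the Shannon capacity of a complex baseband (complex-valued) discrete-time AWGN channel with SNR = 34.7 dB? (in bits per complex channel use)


SNR_linear = 10^(34.7/10) = 2951.2092; C = log2(1 + SNR_linear) = log2(1 + 2951.2092) = 11.5276

11.5276 bits/channel use


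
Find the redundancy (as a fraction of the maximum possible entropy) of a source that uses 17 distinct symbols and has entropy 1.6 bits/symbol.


H_max = log2(K) = log2(17) = 4.0875 bits/symbol. Redundancy = 1 - H/H_max = 1 - 1.6/4.0875 = 1 - 0.3914 = 0.6086

0.6086


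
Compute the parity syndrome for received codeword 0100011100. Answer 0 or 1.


Syndrome = XOR of all bits = 0 XOR 1 XOR 0 XOR 0 XOR 0 XOR 1 XOR 1 XOR 1 XOR 0 XOR 0 = 0

0


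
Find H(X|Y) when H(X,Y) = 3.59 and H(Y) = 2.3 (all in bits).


H(X|Y) = H(X,Y) - H(Y) = 3.59 - 2.3 = 1.29

1.29 bits


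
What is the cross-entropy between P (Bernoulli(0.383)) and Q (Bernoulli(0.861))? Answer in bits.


H(P,Q) = -p*log2(q) - (1-p)*log2(1-q). -0.383*log2(0.861) = 0.082695; -0.617*log2(0.139) = 1.756502. H(P,Q) = 0.082695 + 1.756502 = 1.8392

1.8392 bits


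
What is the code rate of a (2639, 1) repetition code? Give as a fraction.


Rate = k/n = 1/2639

1/2639


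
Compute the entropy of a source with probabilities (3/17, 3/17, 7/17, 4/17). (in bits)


H = -sum(p_i * log2(p_i)). Terms: -(3/17)*log2(3/17) = 0.441618; -(3/17)*log2(3/17) = 0.441618; -(7/17)*log2(7/17) = 0.527103; -(4/17)*log2(4/17) = 0.491168. H = 0.441618 + 0.441618 + 0.527103 + 0.491168 = 1.9015

1.9015 bits


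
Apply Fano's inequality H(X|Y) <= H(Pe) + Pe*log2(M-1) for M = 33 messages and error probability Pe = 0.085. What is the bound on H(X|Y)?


H(Pe) = -Pe*log2(Pe) - (1-Pe)*log2(1-Pe) = -0.085*log2(0.085) - 0.915*log2(0.915) = 0.302293 + 0.117263 = 0.4196. Pe*log2(M-1) = 0.085*log2(32) = 0.425000. Bound = H(Pe) + Pe*log2(M-1) = 0.302293 + 0.117263 + 0.425000 = 0.8446

0.8446 bits


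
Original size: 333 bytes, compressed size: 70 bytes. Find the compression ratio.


Ratio = original / compressed = 333 / 70 = 4.7571

4.7571


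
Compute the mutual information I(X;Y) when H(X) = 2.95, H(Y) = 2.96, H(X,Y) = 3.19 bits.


I(X;Y) = H(X) + H(Y) - H(X,Y) = 2.95 + 2.96 - 3.19 = 2.72

2.72 bits


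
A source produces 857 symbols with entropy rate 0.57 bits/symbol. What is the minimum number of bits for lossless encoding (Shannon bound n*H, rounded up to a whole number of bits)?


Minimum bits >= n * H = 857 * 0.57 = 488.49, rounded up to a whole number of bits = 489

489 bits


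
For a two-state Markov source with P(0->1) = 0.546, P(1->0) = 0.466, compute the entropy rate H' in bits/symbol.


Stationary distribution: pi_0 = p10/(p01+p10) = 0.4605, pi_1 = 0.5395. Entropy rate H' = pi_0*H(p01) + pi_1*H(p10) = 0.4605*0.9939 + 0.5395*0.9967 = 0.9954

0.9954 bits/symbol


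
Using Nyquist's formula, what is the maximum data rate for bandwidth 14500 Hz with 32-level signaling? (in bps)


Rate = 2 * B * log2(M) = 2 * 14500 * 5.0 = 145000.0

145000.0 bps


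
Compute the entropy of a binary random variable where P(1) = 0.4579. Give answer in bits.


H = -p*log2(p) - (1-p)*log2(1-p). -0.4579*log2(0.4579) = 0.516005; -0.5421*log2(0.5421) = 0.478874. H = 0.516005 + 0.478874 = 0.9949

0.9949 bits


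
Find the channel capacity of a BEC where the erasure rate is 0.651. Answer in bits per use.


C = 1 - epsilon = 1 - 0.651 = 0.349

0.349 bits


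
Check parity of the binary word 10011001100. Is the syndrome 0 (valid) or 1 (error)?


Syndrome = XOR of all bits = 1 XOR 0 XOR 0 XOR 1 XOR 1 XOR 0 XOR 0 XOR 1 XOR 1 XOR 0 XOR 0 = 1

1


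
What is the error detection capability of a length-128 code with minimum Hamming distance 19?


Detection capability = d_min - 1 = 19 - 1 = 18

18 errors


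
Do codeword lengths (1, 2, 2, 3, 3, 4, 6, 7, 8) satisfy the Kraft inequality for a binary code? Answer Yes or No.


Kraft sum = sum(2^(-l_i)) = 1.3398, need <= 1. Result: violated (a binary prefix-free code with these lengths cannot exist)

No


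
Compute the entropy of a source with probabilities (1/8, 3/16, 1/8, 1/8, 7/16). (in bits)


H = -sum(p_i * log2(p_i)). Terms: -(1/8)*log2(1/8) = 0.375000; -(3/16)*log2(3/16) = 0.452820; -(1/8)*log2(1/8) = 0.375000; -(1/8)*log2(1/8) = 0.375000; -(7/16)*log2(7/16) = 0.521782. H = 0.375000 + 0.452820 + 0.375000 + 0.375000 + 0.521782 = 2.0996

2.0996 bits


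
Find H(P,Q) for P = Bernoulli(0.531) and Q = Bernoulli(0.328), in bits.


H(P,Q) = -p*log2(q) - (1-p)*log2(1-q). -0.531*log2(0.328) = 0.853971; -0.469*log2(0.672) = 0.268956. H(P,Q) = 0.853971 + 0.268956 = 1.1229

1.1229 bits


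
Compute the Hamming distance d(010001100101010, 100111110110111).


Count differing positions: ^ ^ . ^ ^ . . ^ . . ^ ^ ^ . ^ = 9 differences

9


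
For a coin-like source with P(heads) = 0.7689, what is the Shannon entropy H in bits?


H = -p*log2(p) - (1-p)*log2(1-p). -0.7689*log2(0.7689) = 0.291515; -0.2311*log2(0.2311) = 0.488409. H = 0.291515 + 0.488409 = 0.7799

0.7799 bits


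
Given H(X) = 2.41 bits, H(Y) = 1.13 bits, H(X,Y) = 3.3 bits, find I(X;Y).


I(X;Y) = H(X) + H(Y) - H(X,Y) = 2.41 + 1.13 - 3.3 = 0.24

0.24 bits


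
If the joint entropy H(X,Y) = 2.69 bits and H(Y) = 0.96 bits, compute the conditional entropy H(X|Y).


H(X|Y) = H(X,Y) - H(Y) = 2.69 - 0.96 = 1.73

1.73 bits


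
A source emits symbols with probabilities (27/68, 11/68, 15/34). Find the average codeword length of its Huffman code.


Huffman construction (repeatedly merge the two least-probable nodes; each merge adds 1 bit to every symbol beneath it): 11/68 + 27/68 = 19/34; 15/34 + 19/34 = 1. Resulting codeword lengths (in the order the probabilities were given): (2, 2, 1). L_avg = sum(p_i * l_i) = 27/68*2 + 11/68*2 + 15/34*1 = 53/34 = 1.5588

1.5588 bits


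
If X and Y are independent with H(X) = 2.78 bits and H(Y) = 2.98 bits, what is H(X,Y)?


For independent variables, H(X,Y) = H(X) + H(Y) = 2.78 + 2.98 = 5.76

5.76 bits


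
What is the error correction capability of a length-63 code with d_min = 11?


Correction capability = floor((d-1)/2) = floor((11-1)/2) = 5

5 errors


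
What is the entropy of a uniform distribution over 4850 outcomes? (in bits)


H = log2(n) = log2(4850) = 12.2438

12.2438 bits


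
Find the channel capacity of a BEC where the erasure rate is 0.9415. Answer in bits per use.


C = 1 - epsilon = 1 - 0.9415 = 0.0585

0.0585 bits


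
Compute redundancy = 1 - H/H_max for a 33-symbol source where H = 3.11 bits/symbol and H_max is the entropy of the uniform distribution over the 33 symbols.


H_max = log2(K) = log2(33) = 5.0444 bits/symbol. Redundancy = 1 - H/H_max = 1 - 3.11/5.0444 = 1 - 0.6165 = 0.3835

0.3835


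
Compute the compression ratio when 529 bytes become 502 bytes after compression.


Ratio = original / compressed = 529 / 502 = 1.0538

1.0538


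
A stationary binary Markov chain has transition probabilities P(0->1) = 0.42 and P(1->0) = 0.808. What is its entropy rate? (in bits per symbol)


Stationary distribution: pi_0 = p10/(p01+p10) = 0.658, pi_1 = 0.342. Entropy rate H' = pi_0*H(p01) + pi_1*H(p10) = 0.658*0.9815 + 0.342*0.7056 = 0.8871

0.8871 bits/symbol


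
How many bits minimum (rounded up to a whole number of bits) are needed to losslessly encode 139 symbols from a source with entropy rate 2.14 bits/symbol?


Minimum bits >= n * H = 139 * 2.14 = 297.46, rounded up to a whole number of bits = 298

298 bits


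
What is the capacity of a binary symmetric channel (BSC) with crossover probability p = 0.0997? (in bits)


H(p) = -p*log2(p) - (1-p)*log2(1-p) = -0.0997*log2(0.0997) - 0.9003*log2(0.9003) = 0.331628 + 0.136416 = 0.468. C = 1 - H(p) = 1 - 0.468 = 0.532

0.532 bits


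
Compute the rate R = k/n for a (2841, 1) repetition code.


Rate = k/n = 1/2841

1/2841


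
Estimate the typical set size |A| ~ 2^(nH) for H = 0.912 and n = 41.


log2|A_typical| = nH = 41 * 0.912 = 37.392, so |A_typical| ~ 2^37.392 = 1.803e+11

1.803e+11


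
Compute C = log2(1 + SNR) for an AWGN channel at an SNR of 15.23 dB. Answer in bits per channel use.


SNR_linear = 10^(15.23/10) = 33.3426; C = log2(1 + SNR_linear) = log2(1 + 33.3426) = 5.1019

5.1019 bits/channel use


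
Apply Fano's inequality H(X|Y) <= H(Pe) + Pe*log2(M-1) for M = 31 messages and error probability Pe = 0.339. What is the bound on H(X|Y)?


H(Pe) = -Pe*log2(Pe) - (1-Pe)*log2(1-Pe) = -0.339*log2(0.339) - 0.661*log2(0.661) = 0.529058 + 0.394801 = 0.9239. Pe*log2(M-1) = 0.339*log2(30) = 1.663436. Bound = H(Pe) + Pe*log2(M-1) = 0.529058 + 0.394801 + 1.663436 = 2.5873

2.5873 bits


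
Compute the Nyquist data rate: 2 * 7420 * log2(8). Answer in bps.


Rate = 2 * B * log2(M) = 2 * 7420 * 3.0 = 44520.0

44520.0 bps


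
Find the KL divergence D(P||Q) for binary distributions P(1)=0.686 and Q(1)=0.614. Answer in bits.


KL = p*log2(p/q) + (1-p)*log2((1-p)/(1-q)) = 0.686*log2(0.686/0.614) + 0.314*log2(0.314/0.386) = 0.0162

0.0162 bits


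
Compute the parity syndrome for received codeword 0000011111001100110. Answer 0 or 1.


Syndrome = XOR of all bits = 0 XOR 0 XOR 0 XOR 0 XOR 0 XOR 1 XOR 1 XOR 1 XOR 1 XOR 1 XOR 0 XOR 0 XOR 1 XOR 1 XOR 0 XOR 0 XOR 1 XOR 1 XOR 0 = 1

1


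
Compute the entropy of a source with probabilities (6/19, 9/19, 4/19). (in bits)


H = -sum(p_i * log2(p_i)). Terms: -(6/19)*log2(6/19) = 0.525147; -(9/19)*log2(9/19) = 0.510633; -(4/19)*log2(4/19) = 0.473248. H = 0.525147 + 0.510633 + 0.473248 = 1.509

1.509 bits


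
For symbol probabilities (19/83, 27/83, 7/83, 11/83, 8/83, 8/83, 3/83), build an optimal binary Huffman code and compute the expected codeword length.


Huffman construction (repeatedly merge the two least-probable nodes; each merge adds 1 bit to every symbol beneath it): 3/83 + 7/83 = 10/83; 8/83 + 8/83 = 16/83; 10/83 + 11/83 = 21/83; 16/83 + 19/83 = 35/83; 21/83 + 27/83 = 48/83; 35/83 + 48/83 = 1. Resulting codeword lengths (in the order the probabilities were given): (2, 2, 4, 3, 3, 3, 4). L_avg = sum(p_i * l_i) = 19/83*2 + 27/83*2 + 7/83*4 + 11/83*3 + 8/83*3 + 8/83*3 + 3/83*4 = 213/83 = 2.5663

2.5663 bits


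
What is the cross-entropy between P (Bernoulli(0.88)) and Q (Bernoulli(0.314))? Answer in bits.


H(P,Q) = -p*log2(q) - (1-p)*log2(1-q). -0.88*log2(0.314) = 1.470624; -0.12*log2(0.686) = 0.065246. H(P,Q) = 1.470624 + 0.065246 = 1.5359

1.5359 bits


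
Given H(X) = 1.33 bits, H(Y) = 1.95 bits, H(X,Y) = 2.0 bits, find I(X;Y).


I(X;Y) = H(X) + H(Y) - H(X,Y) = 1.33 + 1.95 - 2.0 = 1.28

1.28 bits


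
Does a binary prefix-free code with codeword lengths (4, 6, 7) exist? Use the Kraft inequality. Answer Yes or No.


Kraft sum = sum(2^(-l_i)) = 0.0859, need <= 1. Result: satisfied (a binary prefix-free code with these lengths exists)

Yes


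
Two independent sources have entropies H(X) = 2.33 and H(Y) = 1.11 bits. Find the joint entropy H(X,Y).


For independent variables, H(X,Y) = H(X) + H(Y) = 2.33 + 1.11 = 3.44

3.44 bits


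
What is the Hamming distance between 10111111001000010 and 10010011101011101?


Count differing positions: . . ^ . ^ ^ . . ^ . . . ^ ^ ^ ^ ^ = 9 differences

9


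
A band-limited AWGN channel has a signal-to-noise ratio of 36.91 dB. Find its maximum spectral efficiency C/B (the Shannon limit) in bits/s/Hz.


SNR_linear = 10^(36.91/10) = 4909.0788; C/B = log2(1 + SNR_linear) = log2(1 + 4909.0788) = 12.2615

12.2615 bits/s/Hz


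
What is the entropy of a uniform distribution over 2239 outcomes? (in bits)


H = log2(n) = log2(2239) = 11.1286

11.1286 bits


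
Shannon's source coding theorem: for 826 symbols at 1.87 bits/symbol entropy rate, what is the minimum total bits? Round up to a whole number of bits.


Minimum bits >= n * H = 826 * 1.87 = 1544.62, rounded up to a whole number of bits = 1545

1545 bits


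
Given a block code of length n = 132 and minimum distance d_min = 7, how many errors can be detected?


Detection capability = d_min - 1 = 7 - 1 = 6

6 errors


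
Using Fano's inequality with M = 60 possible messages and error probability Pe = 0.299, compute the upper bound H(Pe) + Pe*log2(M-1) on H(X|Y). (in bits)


H(Pe) = -Pe*log2(Pe) - (1-Pe)*log2(1-Pe) = -0.299*log2(0.299) - 0.701*log2(0.701) = 0.520793 + 0.359272 = 0.8801. Pe*log2(M-1) = 0.299*log2(59) = 1.758910. Bound = H(Pe) + Pe*log2(M-1) = 0.520793 + 0.359272 + 1.758910 = 2.639

2.639 bits


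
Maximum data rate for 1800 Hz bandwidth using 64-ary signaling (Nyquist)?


Rate = 2 * B * log2(M) = 2 * 1800 * 6.0 = 21600.0

21600.0 bps


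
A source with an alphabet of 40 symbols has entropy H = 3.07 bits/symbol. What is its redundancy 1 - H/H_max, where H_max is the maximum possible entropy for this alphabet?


H_max = log2(K) = log2(40) = 5.3219 bits/symbol. Redundancy = 1 - H/H_max = 1 - 3.07/5.3219 = 1 - 0.5769 = 0.4231

0.4231


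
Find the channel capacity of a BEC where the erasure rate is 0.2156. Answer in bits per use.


C = 1 - epsilon = 1 - 0.2156 = 0.7844

0.7844 bits


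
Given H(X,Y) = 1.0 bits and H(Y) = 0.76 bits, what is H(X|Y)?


H(X|Y) = H(X,Y) - H(Y) = 1.0 - 0.76 = 0.24

0.24 bits


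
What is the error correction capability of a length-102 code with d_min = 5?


Correction capability = floor((d-1)/2) = floor((5-1)/2) = 2

2 errors


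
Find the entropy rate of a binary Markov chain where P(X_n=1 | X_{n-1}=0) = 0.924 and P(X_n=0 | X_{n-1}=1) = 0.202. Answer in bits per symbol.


Stationary distribution: pi_0 = p10/(p01+p10) = 0.1794, pi_1 = 0.8206. Entropy rate H' = pi_0*H(p01) + pi_1*H(p10) = 0.1794*0.3879 + 0.8206*0.7259 = 0.6653

0.6653 bits/symbol


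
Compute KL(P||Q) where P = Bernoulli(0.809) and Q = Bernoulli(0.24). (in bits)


KL = p*log2(p/q) + (1-p)*log2((1-p)/(1-q)) = 0.809*log2(0.809/0.24) + 0.191*log2(0.191/0.76) = 1.0377

1.0377 bits


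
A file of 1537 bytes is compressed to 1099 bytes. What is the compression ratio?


Ratio = original / compressed = 1537 / 1099 = 1.3985

1.3985


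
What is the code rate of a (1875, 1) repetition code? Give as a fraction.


Rate = k/n = 1/1875

1/1875


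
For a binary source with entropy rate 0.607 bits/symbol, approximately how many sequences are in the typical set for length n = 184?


log2|A_typical| = nH = 184 * 0.607 = 111.688, so |A_typical| ~ 2^111.688 = 4.183e+33

4.183e+33


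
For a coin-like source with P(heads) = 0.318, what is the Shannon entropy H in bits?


H = -p*log2(p) - (1-p)*log2(1-p). -0.318*log2(0.318) = 0.525623; -0.682*log2(0.682) = 0.376571. H = 0.525623 + 0.376571 = 0.9022

0.9022 bits


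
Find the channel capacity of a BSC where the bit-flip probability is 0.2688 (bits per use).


H(p) = -p*log2(p) - (1-p)*log2(1-p) = -0.2688*log2(0.2688) - 0.7312*log2(0.7312) = 0.509482 + 0.330255 = 0.8397. C = 1 - H(p) = 1 - 0.8397 = 0.1603

0.1603 bits


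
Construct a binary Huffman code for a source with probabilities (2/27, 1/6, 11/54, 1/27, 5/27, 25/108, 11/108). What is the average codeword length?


Huffman construction (repeatedly merge the two least-probable nodes; each merge adds 1 bit to every symbol beneath it): 1/27 + 2/27 = 1/9; 11/108 + 1/9 = 23/108; 1/6 + 5/27 = 19/54; 11/54 + 23/108 = 5/12; 25/108 + 19/54 = 7/12; 5/12 + 7/12 = 1. Resulting codeword lengths (in the order the probabilities were given): (4, 3, 2, 4, 3, 2, 3). L_avg = sum(p_i * l_i) = 2/27*4 + 1/6*3 + 11/54*2 + 1/27*4 + 5/27*3 + 25/108*2 + 11/108*3 = 289/108 = 2.6759

2.6759 bits


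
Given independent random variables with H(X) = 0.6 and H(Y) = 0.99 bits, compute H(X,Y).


For independent variables, H(X,Y) = H(X) + H(Y) = 0.6 + 0.99 = 1.59

1.59 bits


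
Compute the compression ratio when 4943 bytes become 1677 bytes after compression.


Ratio = original / compressed = 4943 / 1677 = 2.9475

2.9475


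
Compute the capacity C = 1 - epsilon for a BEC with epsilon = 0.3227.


C = 1 - epsilon = 1 - 0.3227 = 0.6773

0.6773 bits


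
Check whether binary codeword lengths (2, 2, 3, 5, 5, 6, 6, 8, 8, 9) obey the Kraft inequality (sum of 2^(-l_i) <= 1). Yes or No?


Kraft sum = sum(2^(-l_i)) = 0.7285, need <= 1. Result: satisfied (a binary prefix-free code with these lengths exists)

Yes


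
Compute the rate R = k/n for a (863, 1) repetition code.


Rate = k/n = 1/863

1/863


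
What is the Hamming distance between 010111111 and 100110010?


Count differing positions: ^ ^ . . . ^ ^ . ^ = 5 differences

5


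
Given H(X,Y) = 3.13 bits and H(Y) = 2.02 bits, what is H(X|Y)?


H(X|Y) = H(X,Y) - H(Y) = 3.13 - 2.02 = 1.11

1.11 bits


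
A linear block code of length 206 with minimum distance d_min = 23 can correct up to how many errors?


Correction capability = floor((d-1)/2) = floor((23-1)/2) = 11

11 errors


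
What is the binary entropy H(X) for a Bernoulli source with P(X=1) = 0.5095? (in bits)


H = -p*log2(p) - (1-p)*log2(1-p). -0.5095*log2(0.5095) = 0.495665; -0.4905*log2(0.4905) = 0.504075. H = 0.495665 + 0.504075 = 0.9997

0.9997 bits


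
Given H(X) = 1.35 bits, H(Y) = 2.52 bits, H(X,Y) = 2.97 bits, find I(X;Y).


I(X;Y) = H(X) + H(Y) - H(X,Y) = 1.35 + 2.52 - 2.97 = 0.9

0.9 bits


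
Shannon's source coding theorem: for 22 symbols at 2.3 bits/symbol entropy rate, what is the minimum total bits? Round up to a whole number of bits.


Minimum bits >= n * H = 22 * 2.3 = 50.6, rounded up to a whole number of bits = 51

51 bits


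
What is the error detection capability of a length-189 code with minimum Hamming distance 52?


Detection capability = d_min - 1 = 52 - 1 = 51

51 errors


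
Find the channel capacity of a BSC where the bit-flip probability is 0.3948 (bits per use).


H(p) = -p*log2(p) - (1-p)*log2(1-p) = -0.3948*log2(0.3948) - 0.6052*log2(0.6052) = 0.529350 + 0.438477 = 0.9678. C = 1 - H(p) = 1 - 0.9678 = 0.0322

0.0322 bits


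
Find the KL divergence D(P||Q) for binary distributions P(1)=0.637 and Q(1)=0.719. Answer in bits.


KL = p*log2(p/q) + (1-p)*log2((1-p)/(1-q)) = 0.637*log2(0.637/0.719) + 0.363*log2(0.363/0.281) = 0.0228

0.0228 bits


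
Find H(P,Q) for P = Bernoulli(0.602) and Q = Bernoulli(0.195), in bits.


H(P,Q) = -p*log2(q) - (1-p)*log2(1-q). -0.602*log2(0.195) = 1.419789; -0.398*log2(0.805) = 0.124550. H(P,Q) = 1.419789 + 0.124550 = 1.5443

1.5443 bits


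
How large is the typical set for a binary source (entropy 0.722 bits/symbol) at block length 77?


log2|A_typical| = nH = 77 * 0.722 = 55.594, so |A_typical| ~ 2^55.594 = 5.438e+16

5.438e+16


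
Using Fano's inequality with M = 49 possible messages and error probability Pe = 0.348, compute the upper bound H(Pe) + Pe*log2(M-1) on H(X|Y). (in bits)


H(Pe) = -Pe*log2(Pe) - (1-Pe)*log2(1-Pe) = -0.348*log2(0.348) - 0.652*log2(0.652) = 0.529949 + 0.402321 = 0.9323. Pe*log2(M-1) = 0.348*log2(48) = 1.943567. Bound = H(Pe) + Pe*log2(M-1) = 0.529949 + 0.402321 + 1.943567 = 2.8758

2.8758 bits


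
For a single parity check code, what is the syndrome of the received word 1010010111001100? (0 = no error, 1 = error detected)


Syndrome = XOR of all bits = 1 XOR 0 XOR 1 XOR 0 XOR 0 XOR 1 XOR 0 XOR 1 XOR 1 XOR 1 XOR 0 XOR 0 XOR 1 XOR 1 XOR 0 XOR 0 = 0

0


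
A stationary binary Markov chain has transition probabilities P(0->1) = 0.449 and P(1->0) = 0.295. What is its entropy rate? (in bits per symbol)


Stationary distribution: pi_0 = p10/(p01+p10) = 0.3965, pi_1 = 0.6035. Entropy rate H' = pi_0*H(p01) + pi_1*H(p10) = 0.3965*0.9925 + 0.6035*0.8751 = 0.9216

0.9216 bits/symbol


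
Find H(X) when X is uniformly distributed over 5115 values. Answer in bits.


H = log2(n) = log2(5115) = 12.3205

12.3205 bits


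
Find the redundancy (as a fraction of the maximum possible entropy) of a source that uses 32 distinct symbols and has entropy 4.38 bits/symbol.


H_max = log2(K) = log2(32) = 5.0 bits/symbol. Redundancy = 1 - H/H_max = 1 - 4.38/5.0 = 1 - 0.876 = 0.124

0.124


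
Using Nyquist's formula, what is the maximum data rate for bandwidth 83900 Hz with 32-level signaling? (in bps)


Rate = 2 * B * log2(M) = 2 * 83900 * 5.0 = 839000.0

839000.0 bps


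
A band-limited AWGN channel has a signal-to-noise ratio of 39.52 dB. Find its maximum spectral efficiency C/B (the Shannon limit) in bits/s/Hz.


SNR_linear = 10^(39.52/10) = 8953.6477; C/B = log2(1 + SNR_linear) = log2(1 + 8953.6477) = 13.1284

13.1284 bits/s/Hz


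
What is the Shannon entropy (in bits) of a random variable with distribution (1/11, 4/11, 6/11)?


H = -sum(p_i * log2(p_i)). Terms: -(1/11)*log2(1/11) = 0.314494; -(4/11)*log2(4/11) = 0.530702; -(6/11)*log2(6/11) = 0.476983. H = 0.314494 + 0.530702 + 0.476983 = 1.3222

1.3222 bits


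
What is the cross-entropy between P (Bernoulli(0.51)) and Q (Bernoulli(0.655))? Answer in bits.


H(P,Q) = -p*log2(q) - (1-p)*log2(1-q). -0.51*log2(0.655) = 0.311321; -0.49*log2(0.345) = 0.752313. H(P,Q) = 0.311321 + 0.752313 = 1.0636

1.0636 bits


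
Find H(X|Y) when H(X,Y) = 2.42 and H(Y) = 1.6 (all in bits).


H(X|Y) = H(X,Y) - H(Y) = 2.42 - 1.6 = 0.82

0.82 bits


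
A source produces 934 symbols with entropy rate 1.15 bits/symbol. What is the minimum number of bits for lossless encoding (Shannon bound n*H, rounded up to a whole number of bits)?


Minimum bits >= n * H = 934 * 1.15 = 1074.1, rounded up to a whole number of bits = 1075

1075 bits


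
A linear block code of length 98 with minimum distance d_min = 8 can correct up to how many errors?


Correction capability = floor((d-1)/2) = floor((8-1)/2) = 3

3 errors


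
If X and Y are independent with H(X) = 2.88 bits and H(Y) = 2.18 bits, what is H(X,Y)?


For independent variables, H(X,Y) = H(X) + H(Y) = 2.88 + 2.18 = 5.06

5.06 bits


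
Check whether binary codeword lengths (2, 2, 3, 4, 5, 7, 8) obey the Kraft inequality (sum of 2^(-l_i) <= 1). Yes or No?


Kraft sum = sum(2^(-l_i)) = 0.7305, need <= 1. Result: satisfied (a binary prefix-free code with these lengths exists)

Yes


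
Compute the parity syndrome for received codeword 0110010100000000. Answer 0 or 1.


Syndrome = XOR of all bits = 0 XOR 1 XOR 1 XOR 0 XOR 0 XOR 1 XOR 0 XOR 1 XOR 0 XOR 0 XOR 0 XOR 0 XOR 0 XOR 0 XOR 0 XOR 0 = 0

0


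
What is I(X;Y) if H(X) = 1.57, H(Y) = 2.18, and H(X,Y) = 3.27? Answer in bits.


I(X;Y) = H(X) + H(Y) - H(X,Y) = 1.57 + 2.18 - 3.27 = 0.48

0.48 bits


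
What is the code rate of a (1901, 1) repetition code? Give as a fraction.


Rate = k/n = 1/1901

1/1901


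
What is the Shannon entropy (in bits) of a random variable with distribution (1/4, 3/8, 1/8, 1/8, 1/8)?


H = -sum(p_i * log2(p_i)). Terms: -(1/4)*log2(1/4) = 0.500000; -(3/8)*log2(3/8) = 0.530639; -(1/8)*log2(1/8) = 0.375000; -(1/8)*log2(1/8) = 0.375000; -(1/8)*log2(1/8) = 0.375000. H = 0.500000 + 0.530639 + 0.375000 + 0.375000 + 0.375000 = 2.1556

2.1556 bits


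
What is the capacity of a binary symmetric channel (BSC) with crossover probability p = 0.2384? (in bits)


H(p) = -p*log2(p) - (1-p)*log2(1-p) = -0.2384*log2(0.2384) - 0.7616*log2(0.7616) = 0.493141 + 0.299229 = 0.7924. C = 1 - H(p) = 1 - 0.7924 = 0.2076

0.2076 bits


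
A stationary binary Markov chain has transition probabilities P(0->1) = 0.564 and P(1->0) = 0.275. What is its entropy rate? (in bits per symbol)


Stationary distribution: pi_0 = p10/(p01+p10) = 0.3278, pi_1 = 0.6722. Entropy rate H' = pi_0*H(p01) + pi_1*H(p10) = 0.3278*0.9881 + 0.6722*0.8485 = 0.8943

0.8943 bits/symbol


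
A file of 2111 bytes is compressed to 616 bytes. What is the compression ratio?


Ratio = original / compressed = 2111 / 616 = 3.4269

3.4269


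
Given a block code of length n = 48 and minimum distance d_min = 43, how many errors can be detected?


Detection capability = d_min - 1 = 43 - 1 = 42

42 errors


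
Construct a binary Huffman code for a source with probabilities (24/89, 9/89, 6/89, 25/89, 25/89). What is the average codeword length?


Huffman construction (repeatedly merge the two least-probable nodes; each merge adds 1 bit to every symbol beneath it): 6/89 + 9/89 = 15/89; 15/89 + 24/89 = 39/89; 25/89 + 25/89 = 50/89; 39/89 + 50/89 = 1. Resulting codeword lengths (in the order the probabilities were given): (2, 3, 3, 2, 2). L_avg = sum(p_i * l_i) = 24/89*2 + 9/89*3 + 6/89*3 + 25/89*2 + 25/89*2 = 193/89 = 2.1685

2.1685 bits


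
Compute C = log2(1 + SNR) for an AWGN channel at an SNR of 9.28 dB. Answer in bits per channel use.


SNR_linear = 10^(9.28/10) = 8.4723; C = log2(1 + SNR_linear) = log2(1 + 8.4723) = 3.2437

3.2437 bits/channel use


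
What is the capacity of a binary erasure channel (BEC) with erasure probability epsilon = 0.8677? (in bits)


C = 1 - epsilon = 1 - 0.8677 = 0.1323

0.1323 bits


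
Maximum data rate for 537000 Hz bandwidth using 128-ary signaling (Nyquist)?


Rate = 2 * B * log2(M) = 2 * 537000 * 7.0 = 7518000.0

7518000.0 bps


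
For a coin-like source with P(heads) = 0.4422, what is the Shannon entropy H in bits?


H = -p*log2(p) - (1-p)*log2(1-p). -0.4422*log2(0.4422) = 0.520571; -0.5578*log2(0.5578) = 0.469768. H = 0.520571 + 0.469768 = 0.9903

0.9903 bits


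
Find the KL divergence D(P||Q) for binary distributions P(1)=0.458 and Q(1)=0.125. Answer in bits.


KL = p*log2(p/q) + (1-p)*log2((1-p)/(1-q)) = 0.458*log2(0.458/0.125) + 0.542*log2(0.542/0.875) = 0.4835

0.4835 bits


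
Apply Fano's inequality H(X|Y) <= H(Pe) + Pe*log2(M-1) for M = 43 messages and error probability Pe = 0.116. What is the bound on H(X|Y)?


H(Pe) = -Pe*log2(Pe) - (1-Pe)*log2(1-Pe) = -0.116*log2(0.116) - 0.884*log2(0.884) = 0.360505 + 0.157247 = 0.5178. Pe*log2(M-1) = 0.116*log2(42) = 0.625509. Bound = H(Pe) + Pe*log2(M-1) = 0.360505 + 0.157247 + 0.625509 = 1.1433

1.1433 bits


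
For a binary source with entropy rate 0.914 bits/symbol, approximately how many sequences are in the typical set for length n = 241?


log2|A_typical| = nH = 241 * 0.914 = 220.274, so |A_typical| ~ 2^220.274 = 2.037e+66

2.037e+66


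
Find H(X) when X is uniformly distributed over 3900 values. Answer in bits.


H = log2(n) = log2(3900) = 11.9293

11.9293 bits


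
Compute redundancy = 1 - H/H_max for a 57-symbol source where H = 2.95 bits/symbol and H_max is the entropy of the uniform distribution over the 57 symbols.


H_max = log2(K) = log2(57) = 5.8329 bits/symbol. Redundancy = 1 - H/H_max = 1 - 2.95/5.8329 = 1 - 0.5058 = 0.4942

0.4942


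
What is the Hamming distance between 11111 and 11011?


Count differing positions: . . ^ . . = 1 differences

1


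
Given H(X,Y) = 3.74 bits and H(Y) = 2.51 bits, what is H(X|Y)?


H(X|Y) = H(X,Y) - H(Y) = 3.74 - 2.51 = 1.23

1.23 bits
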